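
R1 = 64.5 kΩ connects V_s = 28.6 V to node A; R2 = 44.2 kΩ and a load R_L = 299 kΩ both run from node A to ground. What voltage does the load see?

The load sits in parallel with R2, giving an effective lower resistance R2' = R2·R_L/(R2+R_L) = 38.51 kΩ.
Now apply the divider: V_out = 28.6 × 0.3738 = 10.69 V.

V_out ≈ 10.7 V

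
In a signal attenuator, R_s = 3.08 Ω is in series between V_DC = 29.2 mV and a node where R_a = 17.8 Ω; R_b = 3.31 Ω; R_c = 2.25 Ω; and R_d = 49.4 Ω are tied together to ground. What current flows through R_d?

Equivalent of the parallel group: R_p = 1.215 Ω.
V_A by voltage divider: V_A = 29.2 × 1.215/(3.08 + 1.215) = 8.261 mV.
I(R_d) = V_A / R_d = 8.261/49.4 = 0.1672 mA.
(Equivalently: I_total = 6.798 mA, then current-divider fraction G_k/ΣG = 0.02460.)

I ≈ 0.167 mA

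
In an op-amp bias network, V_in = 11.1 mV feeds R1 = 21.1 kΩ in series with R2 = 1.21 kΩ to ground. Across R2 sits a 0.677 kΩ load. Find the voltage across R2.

V_out ≈ 0.224 mV

R2 ‖ R_L = (1.21 × 0.677)/(1.21 + 0.677) = 0.4341 kΩ.
Voltage divider with the loaded lower leg: V_out = 11.1 × 0.4341/(21.1 + 0.4341) = 11.1 × 0.02016 = 0.2238 mV.
(Unloaded it would be 0.602 mV; the load pulls it down.)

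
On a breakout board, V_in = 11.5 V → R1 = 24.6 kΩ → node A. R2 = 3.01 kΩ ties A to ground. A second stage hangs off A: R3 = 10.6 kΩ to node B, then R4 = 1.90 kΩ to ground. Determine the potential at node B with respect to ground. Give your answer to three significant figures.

Looking into the second stage from A: R3 + R4 = 12.50 kΩ appears in parallel with R2.
R2 ‖ (R3+R4) = 2.426 kΩ.
V_A = 11.5 × 2.426/(24.6 + 2.426) = 1.032 V.
V_B = V_A × 0.1520 = 0.1569 V.

V_B ≈ 0.157 V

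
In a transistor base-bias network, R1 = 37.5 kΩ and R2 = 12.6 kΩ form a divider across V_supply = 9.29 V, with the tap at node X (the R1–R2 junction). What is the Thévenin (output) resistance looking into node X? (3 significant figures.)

Looking into X with the source shorted: R_th = R1·R2/(R1+R2) = 37.50 × 12.6/50.10 = 9.431 kΩ.

R_th ≈ 9.43 kΩ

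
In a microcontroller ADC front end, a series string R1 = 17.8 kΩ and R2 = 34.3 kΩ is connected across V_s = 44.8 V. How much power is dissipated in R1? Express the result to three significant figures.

ΣR = 52.10 kΩ → I = 44.8/52.10 = 0.8599 mA.
P = I²R = 0.7394 × 17.8 = 13.16 mW.

P ≈ 13.2 mW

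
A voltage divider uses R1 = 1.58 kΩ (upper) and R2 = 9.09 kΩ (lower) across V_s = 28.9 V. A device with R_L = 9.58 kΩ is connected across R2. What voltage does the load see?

V_out ≈ 21.6 V

R2 ‖ R_L = (9.09 × 9.58)/(9.09 + 9.58) = 4.664 kΩ.
Then V_out = V_s · R2'/(R1 + R2') = 28.9 × 4.664/6.244 = 21.59 V.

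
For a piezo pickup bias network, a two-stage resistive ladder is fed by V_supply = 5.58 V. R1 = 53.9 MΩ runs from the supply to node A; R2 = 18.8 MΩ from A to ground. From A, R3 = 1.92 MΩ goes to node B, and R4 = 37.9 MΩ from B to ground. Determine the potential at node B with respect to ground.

Node A sees R2 in parallel with the series input of stage 2, R3 + R4 = 39.82 MΩ.
Effective lower resistance at A: R2 ‖ 39.82 = 12.77 MΩ.
First divider: V_A = V_supply · 12.77/(53.9 + 12.77) = 1.069 V.
V_B = V_A × 0.9518 = 1.017 V.

V_B ≈ 1.02 V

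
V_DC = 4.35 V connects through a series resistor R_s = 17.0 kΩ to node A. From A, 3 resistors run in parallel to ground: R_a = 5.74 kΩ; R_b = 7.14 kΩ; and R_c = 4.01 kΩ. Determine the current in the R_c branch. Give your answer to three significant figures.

I ≈ 0.103 mA

Equivalent of the parallel group: R_p = 1.774 kΩ.
V_A = 4.35 × 1.774/18.77 = 0.4111 V.
I(R_c) = V_A / R_c = 0.4111/4.01 = 0.1025 mA.
(Equivalently: I_total = 0.2317 mA, then current-divider fraction G_k/ΣG = 0.4424.)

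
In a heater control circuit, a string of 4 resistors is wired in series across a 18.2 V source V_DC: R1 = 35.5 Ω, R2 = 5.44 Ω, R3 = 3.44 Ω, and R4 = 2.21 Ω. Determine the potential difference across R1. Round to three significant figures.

ΣR = 35.5 + 5.44 + 3.44 + 2.21 = 46.59 Ω.
Voltage divider: V = V_DC · (35.50 / 46.59) = 18.2 × 0.7620 = 13.87 V.

V ≈ 13.9 V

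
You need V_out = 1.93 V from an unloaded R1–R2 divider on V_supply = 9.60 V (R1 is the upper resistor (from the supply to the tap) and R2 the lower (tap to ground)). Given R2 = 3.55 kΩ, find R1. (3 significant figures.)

Required fraction k = V_out/V_supply = 0.2010.
So R1 = R2 · (V_supply/V_out − 1) = 3.55 × (9.60/1.93 − 1) = 3.55 × 3.974 = 14.11 kΩ.

R1 ≈ 14.1 kΩ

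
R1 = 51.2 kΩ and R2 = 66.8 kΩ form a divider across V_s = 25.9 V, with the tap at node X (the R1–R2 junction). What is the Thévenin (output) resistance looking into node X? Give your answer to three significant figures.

R_th ≈ 29.0 kΩ

With V_s suppressed (replaced by a short), R_th = R1 ‖ R2 = (51.20 × 66.8)/(51.20 + 66.8) = 28.98 kΩ.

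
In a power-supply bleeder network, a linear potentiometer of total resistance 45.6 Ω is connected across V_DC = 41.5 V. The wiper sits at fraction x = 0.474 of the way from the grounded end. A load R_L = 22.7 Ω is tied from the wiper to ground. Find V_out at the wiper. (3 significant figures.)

Lower segment x·R_p = 21.61 Ω; upper segment (1−x)·R_p = 23.99 Ω.
R_L loads the lower segment: effective lower R = 11.07 Ω.
Then V_out = V_DC · 11.07/(23.99 + 11.07) = 13.11 V.
(Unloaded: V_out = x·V_DC = 19.7 V.)

V_out ≈ 13.1 V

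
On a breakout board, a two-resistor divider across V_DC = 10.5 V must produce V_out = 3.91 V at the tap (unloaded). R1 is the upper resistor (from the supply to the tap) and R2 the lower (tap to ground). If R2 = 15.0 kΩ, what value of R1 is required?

R1 ≈ 25.3 kΩ

V_out/V_DC = R2/(R1+R2) = 0.3724.
So R1 = R2 · (V_DC/V_out − 1) = 15.0 × (10.5/3.91 − 1) = 15.0 × 1.685 = 25.28 kΩ.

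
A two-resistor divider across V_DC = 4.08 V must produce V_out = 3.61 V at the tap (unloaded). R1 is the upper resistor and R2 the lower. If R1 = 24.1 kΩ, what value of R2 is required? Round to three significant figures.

The divider ratio is R2/(R1+R2) = 3.61/4.08 = 0.8848.
So R2 = R1 · V_out/(V_DC − V_out) = 24.1 × 3.61/(4.08 − 3.61) = 24.1 × 7.681 = 185.1 kΩ.

R2 ≈ 185 kΩ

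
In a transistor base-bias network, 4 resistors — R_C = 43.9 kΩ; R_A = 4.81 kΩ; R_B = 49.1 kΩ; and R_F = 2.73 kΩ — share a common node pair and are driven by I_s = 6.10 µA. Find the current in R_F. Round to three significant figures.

I ≈ 3.62 µA

Total conductance ΣG = 1/43.9 + 1/4.81 + 1/49.1 + 1/2.73 = 0.6173 (units of 1/kΩ).
By the current-divider rule, I = I_s · G_k/ΣG = 6.10 × 0.5933 = 3.619 µA.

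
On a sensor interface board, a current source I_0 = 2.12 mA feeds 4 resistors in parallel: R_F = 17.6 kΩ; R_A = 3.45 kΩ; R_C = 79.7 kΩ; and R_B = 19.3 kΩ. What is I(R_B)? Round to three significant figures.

Conductances: ΣG = 1/17.6 + 1/3.45 + 1/79.7 + 1/19.3 = 0.4110 (1/kΩ).
By the current-divider rule, I = I_0 · G_k/ΣG = 2.12 × 0.1261 = 0.2672 mA.

I ≈ 0.267 mA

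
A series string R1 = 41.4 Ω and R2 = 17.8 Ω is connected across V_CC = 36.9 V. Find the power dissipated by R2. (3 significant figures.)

Series current I = V_CC/ΣR = 36.9/59.20 = 0.6233 A.
P = I²R = 0.3885 × 17.8 = 6.916 W.

P ≈ 6.92 W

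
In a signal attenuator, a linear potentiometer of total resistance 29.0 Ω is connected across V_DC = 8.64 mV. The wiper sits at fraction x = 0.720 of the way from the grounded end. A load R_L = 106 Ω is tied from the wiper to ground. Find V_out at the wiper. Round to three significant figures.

V_out ≈ 5.90 mV

Split the track: R_lower = x·R_p = 20.88 Ω, R_upper = (1−x)·R_p = 8.120 Ω.
R_L loads the lower segment: effective lower R = 17.44 Ω.
Then V_out = V_DC · 17.44/(8.120 + 17.44) = 5.896 mV.
(Unloaded: V_out = x·V_DC = 6.22 mV.)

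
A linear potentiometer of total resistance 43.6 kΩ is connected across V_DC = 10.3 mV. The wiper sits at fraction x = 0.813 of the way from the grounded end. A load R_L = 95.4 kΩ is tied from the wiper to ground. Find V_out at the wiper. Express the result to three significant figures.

Split the track: R_lower = x·R_p = 35.45 kΩ, R_upper = (1−x)·R_p = 8.153 kΩ.
R_L loads the lower segment: effective lower R = 25.84 kΩ.
V_out = 10.3 × 25.84/(8.153 + 25.84) = 7.830 mV.
(Unloaded: V_out = x·V_DC = 8.37 mV.)

V_out ≈ 7.83 mV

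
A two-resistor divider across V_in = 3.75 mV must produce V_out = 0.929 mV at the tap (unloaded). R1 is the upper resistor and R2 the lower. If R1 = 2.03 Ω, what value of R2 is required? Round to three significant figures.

Required fraction k = V_out/V_in = 0.2477.
Rearranging, R2 = R1·k/(1−k) = 2.03 × 0.3293 = 0.6685 Ω.

R2 ≈ 0.669 Ω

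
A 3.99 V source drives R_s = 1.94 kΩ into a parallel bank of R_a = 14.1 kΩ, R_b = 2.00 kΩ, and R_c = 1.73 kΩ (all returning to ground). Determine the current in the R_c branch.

I ≈ 0.714 mA

Parallel bank: R_p = 1/(1/14.1 + 1/2.00 + 1/1.73) = 0.8704 kΩ.
Node voltage V_A = V_supply · R_p/(R_s + R_p) = 3.99 × 0.3097 = 1.236 V.
I(R_c) = V_A / R_c = 1.236/1.73 = 0.7143 mA.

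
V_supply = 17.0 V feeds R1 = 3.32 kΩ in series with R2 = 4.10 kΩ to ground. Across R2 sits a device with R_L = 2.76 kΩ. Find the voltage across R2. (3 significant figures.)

First combine the lower leg with the load: R2 ‖ R_L = 1.650 kΩ.
Now apply the divider: V_out = 17.0 × 0.3319 = 5.643 V.
(Unloaded it would be 9.39 V; the load pulls it down.)

V_out ≈ 5.64 V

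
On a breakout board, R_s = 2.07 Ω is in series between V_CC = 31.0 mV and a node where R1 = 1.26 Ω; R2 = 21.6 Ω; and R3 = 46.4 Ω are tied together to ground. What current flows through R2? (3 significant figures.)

I ≈ 0.516 mA

Combine the parallel branches: R_p = (1/1.26 + 1/21.6 + 1/46.4)⁻¹ = 1.161 Ω.
Node voltage V_A = V_CC · R_p/(R_s + R_p) = 31.0 × 0.3593 = 11.14 mV.
Branch current I = V_A/R2 = 11.14/21.6 = 0.5156 mA.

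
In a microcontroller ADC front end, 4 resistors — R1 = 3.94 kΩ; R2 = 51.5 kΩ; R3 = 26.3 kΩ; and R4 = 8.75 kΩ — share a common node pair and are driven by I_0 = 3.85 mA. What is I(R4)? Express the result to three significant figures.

I ≈ 1.03 mA

ΣG = 1/3.94 + 1/51.5 + 1/26.3 + 1/8.75 = 0.4255.
R4 takes the fraction G_k/ΣG = 0.1143/0.4255 = 0.2686, so I = 3.85 × 0.2686 = 1.034 mA.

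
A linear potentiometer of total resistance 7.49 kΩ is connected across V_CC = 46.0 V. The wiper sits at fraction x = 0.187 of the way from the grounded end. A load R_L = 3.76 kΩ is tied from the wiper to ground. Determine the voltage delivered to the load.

Split the track: R_lower = x·R_p = 1.401 kΩ, R_upper = (1−x)·R_p = 6.089 kΩ.
(x·R_p) ‖ R_L = 1.020 kΩ.
Loaded-divider output: V_out = 46.0 × 0.1435 = 6.602 V.
(Unloaded: V_out = x·V_CC = 8.60 V.)

V_out ≈ 6.60 V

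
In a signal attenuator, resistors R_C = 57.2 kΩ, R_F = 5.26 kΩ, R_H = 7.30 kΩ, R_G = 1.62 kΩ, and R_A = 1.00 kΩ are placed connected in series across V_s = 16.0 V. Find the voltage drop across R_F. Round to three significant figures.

ΣR = 57.2 + 5.26 + 7.30 + 1.62 + 1.00 = 72.38 kΩ.
V = V_s · R/ΣR = 16.0 × 0.07267 = 1.163 V.

V ≈ 1.16 V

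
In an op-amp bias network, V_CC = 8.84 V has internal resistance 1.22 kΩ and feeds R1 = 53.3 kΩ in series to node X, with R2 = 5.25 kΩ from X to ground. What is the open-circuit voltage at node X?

V_th ≈ 0.776 V

R1' = 1.22 + 53.3 = 54.52 kΩ (source resistance + R1).
V_th is the unloaded tap voltage: V_CC · R2/(R1'+R2) = 8.84 × 0.08784 = 0.7765 V.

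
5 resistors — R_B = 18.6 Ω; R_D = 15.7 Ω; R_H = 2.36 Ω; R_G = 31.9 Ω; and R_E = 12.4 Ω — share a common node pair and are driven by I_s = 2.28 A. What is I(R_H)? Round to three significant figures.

Total conductance ΣG = 1/18.6 + 1/15.7 + 1/2.36 + 1/31.9 + 1/12.4 = 0.6532 (units of 1/Ω).
Current divider: I(R_H) = I_s · G_k/ΣG = 2.28 × (0.4237/0.6532) = 2.28 × 0.6487 = 1.479 A.

I ≈ 1.48 A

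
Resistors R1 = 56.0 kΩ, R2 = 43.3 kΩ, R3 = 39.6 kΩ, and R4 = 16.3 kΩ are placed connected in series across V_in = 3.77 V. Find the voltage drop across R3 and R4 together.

Total series resistance ΣR = 56.0 + 43.3 + 39.6 + 16.3 = 155.2 kΩ.
R_{R3..R4} = 39.6 + 16.3 = 55.90 kΩ.
By the voltage-divider rule, V = 3.77 × 55.90/155.2 = 1.358 V.

V ≈ 1.36 V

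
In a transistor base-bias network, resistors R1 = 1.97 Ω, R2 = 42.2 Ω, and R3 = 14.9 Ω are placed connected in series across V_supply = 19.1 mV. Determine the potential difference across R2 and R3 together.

V ≈ 18.5 mV

Total series resistance ΣR = 1.97 + 42.2 + 14.9 = 59.07 Ω.
R_{R2..R3} = 42.2 + 14.9 = 57.10 Ω.
By the voltage-divider rule, V = 19.1 × 57.10/59.07 = 18.46 mV.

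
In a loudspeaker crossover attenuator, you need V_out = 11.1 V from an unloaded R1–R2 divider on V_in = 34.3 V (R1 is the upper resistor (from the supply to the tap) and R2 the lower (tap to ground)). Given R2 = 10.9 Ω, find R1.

R1 ≈ 22.8 Ω

The divider ratio is R2/(R1+R2) = 11.1/34.3 = 0.3236.
R1 = R2·(1/k − 1) = 10.9 × 2.090 = 22.78 Ω.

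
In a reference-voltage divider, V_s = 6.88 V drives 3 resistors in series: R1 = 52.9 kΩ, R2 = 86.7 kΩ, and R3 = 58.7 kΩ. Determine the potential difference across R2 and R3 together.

V ≈ 5.04 V

Series total: ΣR = 52.9 + 86.7 + 58.7 = 198.3 kΩ.
R_{R2..R3} = 86.7 + 58.7 = 145.4 kΩ.
By the voltage-divider rule, V = 6.88 × 145.4/198.3 = 5.045 V.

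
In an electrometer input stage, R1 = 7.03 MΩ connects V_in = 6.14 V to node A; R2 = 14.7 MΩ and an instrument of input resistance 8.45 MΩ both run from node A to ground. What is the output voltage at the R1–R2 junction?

V_out ≈ 2.66 V

R2 ‖ R_L = (14.7 × 8.45)/(14.7 + 8.45) = 5.366 MΩ.
Then V_out = V_in · R2'/(R1 + R2') = 6.14 × 5.366/12.40 = 2.658 V.
(Unloaded it would be 4.15 V; the load pulls it down.)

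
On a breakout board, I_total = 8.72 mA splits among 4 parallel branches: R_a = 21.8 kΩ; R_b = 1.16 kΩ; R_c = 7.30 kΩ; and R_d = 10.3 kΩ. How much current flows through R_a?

I ≈ 0.350 mA

ΣG = 1/21.8 + 1/1.16 + 1/7.30 + 1/10.3 = 1.142.
Current divider: I(R_a) = I_total · G_k/ΣG = 8.72 × (0.04587/1.142) = 8.72 × 0.04017 = 0.3503 mA.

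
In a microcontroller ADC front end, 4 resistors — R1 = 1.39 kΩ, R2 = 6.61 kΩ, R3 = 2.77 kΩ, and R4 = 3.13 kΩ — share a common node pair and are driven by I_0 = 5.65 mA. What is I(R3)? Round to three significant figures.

ΣG = 1/1.39 + 1/6.61 + 1/2.77 + 1/3.13 = 1.551.
Current divider: I(R3) = I_0 · G_k/ΣG = 5.65 × (0.3610/1.551) = 5.65 × 0.2327 = 1.315 mA.

I ≈ 1.31 mA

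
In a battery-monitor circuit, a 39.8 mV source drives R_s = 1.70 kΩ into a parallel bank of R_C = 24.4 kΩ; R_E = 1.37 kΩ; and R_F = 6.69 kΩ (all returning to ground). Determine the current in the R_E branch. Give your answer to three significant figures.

Combine the parallel branches: R_p = (1/24.4 + 1/1.37 + 1/6.69)⁻¹ = 1.086 kΩ.
Node voltage V_A = V_CC · R_p/(R_s + R_p) = 39.8 × 0.3899 = 15.52 mV.
I(R_E) = V_A / R_E = 15.52/1.37 = 11.33 µA.
(Check via current divider: I_total = 14.28 µA; share G_k/ΣG = 0.7931 → same result.)

I ≈ 11.3 µA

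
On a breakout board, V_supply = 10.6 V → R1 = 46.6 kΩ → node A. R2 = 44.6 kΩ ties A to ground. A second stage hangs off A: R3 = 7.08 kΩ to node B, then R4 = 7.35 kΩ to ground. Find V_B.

Looking into the second stage from A: R3 + R4 = 14.43 kΩ appears in parallel with R2.
R2 ‖ (R3+R4) = 10.90 kΩ.
V_A = 10.6 × 10.90/(46.6 + 10.90) = 2.010 V.
Stage 2 is unloaded, so V_B = V_A · R4/(R3+R4) = 2.010 × 7.35/14.43 = 1.024 V.

V_B ≈ 1.02 V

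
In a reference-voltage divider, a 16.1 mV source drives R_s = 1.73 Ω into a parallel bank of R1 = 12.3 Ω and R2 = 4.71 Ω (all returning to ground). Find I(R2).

Equivalent of the parallel group: R_p = 3.406 Ω.
V_A = 16.1 × 3.406/5.136 = 10.68 mV.
I(R2) = V_A / R2 = 10.68/4.71 = 2.267 mA.

I ≈ 2.27 mA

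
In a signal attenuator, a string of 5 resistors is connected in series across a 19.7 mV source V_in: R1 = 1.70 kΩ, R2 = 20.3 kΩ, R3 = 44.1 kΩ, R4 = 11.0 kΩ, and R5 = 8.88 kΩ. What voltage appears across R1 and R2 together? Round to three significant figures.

V ≈ 5.04 mV

ΣR = 1.70 + 20.3 + 44.1 + 11.0 + 8.88 = 85.98 kΩ.
R_{R1..R2} = 1.70 + 20.3 = 22.00 kΩ.
By the voltage-divider rule, V = 19.7 × 22.00/85.98 = 5.041 mV.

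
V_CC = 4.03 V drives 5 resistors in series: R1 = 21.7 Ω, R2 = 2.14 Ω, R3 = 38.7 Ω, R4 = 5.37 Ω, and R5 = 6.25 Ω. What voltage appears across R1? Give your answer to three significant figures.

V ≈ 1.18 V

Total series resistance ΣR = 21.7 + 2.14 + 38.7 + 5.37 + 6.25 = 74.16 Ω.
Voltage divider: V = V_CC · (21.70 / 74.16) = 4.03 × 0.2926 = 1.179 V.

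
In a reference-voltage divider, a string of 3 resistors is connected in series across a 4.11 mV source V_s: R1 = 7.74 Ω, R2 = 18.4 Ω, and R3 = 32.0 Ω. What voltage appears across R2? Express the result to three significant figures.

Total series resistance ΣR = 7.74 + 18.4 + 32.0 = 58.14 Ω.
Voltage divider: V = V_s · (18.40 / 58.14) = 4.11 × 0.3165 = 1.301 mV.

V ≈ 1.30 mV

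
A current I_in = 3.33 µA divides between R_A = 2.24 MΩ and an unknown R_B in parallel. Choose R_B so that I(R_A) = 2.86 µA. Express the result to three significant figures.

The fraction through R_A equals R_B/(R_A+R_B).
With f = 0.8589, R_B = R_A · f/(1−f) = 2.24 × 6.085 = 13.63 MΩ.

R_B ≈ 13.6 MΩ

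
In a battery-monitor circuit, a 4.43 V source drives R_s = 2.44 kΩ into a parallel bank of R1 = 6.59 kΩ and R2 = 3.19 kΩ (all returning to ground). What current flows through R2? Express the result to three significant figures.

Parallel bank: R_p = 1/(1/6.59 + 1/3.19) = 2.149 kΩ.
V_A = 4.43 × 2.149/4.589 = 2.075 V.
I(R2) = V_A / R2 = 2.075/3.19 = 0.6504 mA.
(Equivalently: I_total = 0.9652 mA, then current-divider fraction G_k/ΣG = 0.6738.)

I ≈ 0.650 mA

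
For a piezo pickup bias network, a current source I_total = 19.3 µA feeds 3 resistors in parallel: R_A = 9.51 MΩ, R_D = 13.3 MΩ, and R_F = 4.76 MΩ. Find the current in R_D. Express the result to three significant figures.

Conductances: ΣG = 1/9.51 + 1/13.3 + 1/4.76 = 0.3904 (1/MΩ).
Current divider: I(R_D) = I_total · G_k/ΣG = 19.3 × (0.07519/0.3904) = 19.3 × 0.1926 = 3.717 µA.

I ≈ 3.72 µA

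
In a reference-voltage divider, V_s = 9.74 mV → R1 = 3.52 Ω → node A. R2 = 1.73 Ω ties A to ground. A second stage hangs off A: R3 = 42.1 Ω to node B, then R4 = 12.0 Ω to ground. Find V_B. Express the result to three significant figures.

Looking into the second stage from A: R3 + R4 = 54.10 Ω appears in parallel with R2.
R2 ‖ (R3+R4) = 1.676 Ω.
First divider: V_A = V_s · 1.676/(3.52 + 1.676) = 3.142 mV.
Stage 2 is unloaded, so V_B = V_A · R4/(R3+R4) = 3.142 × 12.0/54.10 = 0.6970 mV.

V_B ≈ 0.697 mV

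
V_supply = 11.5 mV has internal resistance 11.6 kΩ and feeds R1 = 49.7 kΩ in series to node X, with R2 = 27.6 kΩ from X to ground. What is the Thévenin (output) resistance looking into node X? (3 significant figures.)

R_th ≈ 19.0 kΩ

R1' = 11.6 + 49.7 = 61.30 kΩ (source resistance + R1).
Zeroing V_supply shorts the top of R1' to ground, so R_th = R1' ‖ R2 = 19.03 kΩ.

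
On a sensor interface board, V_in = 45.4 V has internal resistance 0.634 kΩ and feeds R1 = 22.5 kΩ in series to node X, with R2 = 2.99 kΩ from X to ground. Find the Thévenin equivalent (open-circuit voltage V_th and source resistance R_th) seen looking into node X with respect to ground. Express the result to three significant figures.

R1' = 0.634 + 22.5 = 23.13 kΩ (source resistance + R1).
With X open, the divider is unloaded: V_th = 45.4 × 2.99/26.12 = 5.196 V.
Zeroing V_in shorts the top of R1' to ground, so R_th = R1' ‖ R2 = 2.648 kΩ.

V_th ≈ 5.20 V, R_th ≈ 2.65 kΩ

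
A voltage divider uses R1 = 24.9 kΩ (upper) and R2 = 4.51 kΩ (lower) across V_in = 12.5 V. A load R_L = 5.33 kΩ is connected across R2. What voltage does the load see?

V_out ≈ 1.12 V

R2 ‖ R_L = (4.51 × 5.33)/(4.51 + 5.33) = 2.443 kΩ.
Then V_out = V_in · R2'/(R1 + R2') = 12.5 × 2.443/27.34 = 1.117 V.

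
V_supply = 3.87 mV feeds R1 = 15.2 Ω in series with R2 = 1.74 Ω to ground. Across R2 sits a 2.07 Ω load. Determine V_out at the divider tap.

The load sits in parallel with R2, giving an effective lower resistance R2' = R2·R_L/(R2+R_L) = 0.9454 Ω.
Voltage divider with the loaded lower leg: V_out = 3.87 × 0.9454/(15.2 + 0.9454) = 3.87 × 0.05855 = 0.2266 mV.

V_out ≈ 0.227 mV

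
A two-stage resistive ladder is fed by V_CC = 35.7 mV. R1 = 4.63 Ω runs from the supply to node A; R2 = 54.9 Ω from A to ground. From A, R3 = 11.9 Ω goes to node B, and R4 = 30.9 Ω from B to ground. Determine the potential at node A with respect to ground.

V_A ≈ 29.9 mV

The second stage (R3 + R4 = 42.80 Ω) loads node A in parallel with R2.
Effective lower resistance at A: R2 ‖ 42.80 = 24.05 Ω.
V_A = 35.7 × 24.05/(4.63 + 24.05) = 29.94 mV.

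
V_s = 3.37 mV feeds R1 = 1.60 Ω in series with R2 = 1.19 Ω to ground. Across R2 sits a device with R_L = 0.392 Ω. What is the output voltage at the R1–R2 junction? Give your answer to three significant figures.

V_out ≈ 0.524 mV

R2 ‖ R_L = (1.19 × 0.392)/(1.19 + 0.392) = 0.2949 Ω.
Now apply the divider: V_out = 3.37 × 0.1556 = 0.5244 mV.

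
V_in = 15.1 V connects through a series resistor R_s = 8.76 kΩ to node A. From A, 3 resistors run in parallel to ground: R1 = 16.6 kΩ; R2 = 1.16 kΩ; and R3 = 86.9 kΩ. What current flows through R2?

I ≈ 1.42 mA

Parallel bank: R_p = 1/(1/16.6 + 1/1.16 + 1/86.9) = 1.071 kΩ.
V_A by voltage divider: V_A = 15.1 × 1.071/(8.76 + 1.071) = 1.645 V.
I(R2) = V_A / R2 = 1.645/1.16 = 1.418 mA.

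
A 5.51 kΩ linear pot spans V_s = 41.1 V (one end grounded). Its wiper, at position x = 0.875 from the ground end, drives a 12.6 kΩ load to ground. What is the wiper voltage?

The pot divides into 0.6887 kΩ above the wiper and 4.821 kΩ below.
(x·R_p) ‖ R_L = 3.487 kΩ.
V_out = 41.1 × 3.487/(0.6887 + 3.487) = 34.32 V.

V_out ≈ 34.3 V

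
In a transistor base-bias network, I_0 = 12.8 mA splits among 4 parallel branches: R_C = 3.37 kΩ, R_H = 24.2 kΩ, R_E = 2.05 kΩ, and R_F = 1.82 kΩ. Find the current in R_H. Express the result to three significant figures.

I ≈ 0.385 mA

ΣG = 1/3.37 + 1/24.2 + 1/2.05 + 1/1.82 = 1.375.
By the current-divider rule, I = I_0 · G_k/ΣG = 12.8 × 0.03005 = 0.3846 mA.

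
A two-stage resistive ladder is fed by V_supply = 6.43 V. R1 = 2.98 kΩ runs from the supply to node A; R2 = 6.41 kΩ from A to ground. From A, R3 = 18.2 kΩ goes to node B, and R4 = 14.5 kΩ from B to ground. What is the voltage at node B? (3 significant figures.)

Node A sees R2 in parallel with the series input of stage 2, R3 + R4 = 32.70 kΩ.
Effective lower resistance at A: R2 ‖ 32.70 = 5.359 kΩ.
V_A = 6.43 × 5.359/(2.98 + 5.359) = 4.132 V.
Then the unloaded second divider: V_B = V_A × R4/(R3+R4) = 4.132 × 0.4434 = 1.832 V.

V_B ≈ 1.83 V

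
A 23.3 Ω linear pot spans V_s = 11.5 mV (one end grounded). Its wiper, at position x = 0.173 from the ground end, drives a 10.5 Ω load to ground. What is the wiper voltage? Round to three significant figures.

Split the track: R_lower = x·R_p = 4.031 Ω, R_upper = (1−x)·R_p = 19.27 Ω.
(x·R_p) ‖ R_L = 2.913 Ω.
V_out = 11.5 × 2.913/(19.27 + 2.913) = 1.510 mV.
(Unloaded: V_out = x·V_s = 1.99 mV.)

V_out ≈ 1.51 mV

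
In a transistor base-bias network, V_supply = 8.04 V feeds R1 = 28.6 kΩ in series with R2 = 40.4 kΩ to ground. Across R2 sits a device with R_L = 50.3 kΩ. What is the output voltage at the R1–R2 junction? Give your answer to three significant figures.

The load sits in parallel with R2, giving an effective lower resistance R2' = R2·R_L/(R2+R_L) = 22.40 kΩ.
Then V_out = V_supply · R2'/(R1 + R2') = 8.04 × 22.40/51.00 = 3.532 V.
(Unloaded it would be 4.71 V; the load pulls it down.)

V_out ≈ 3.53 V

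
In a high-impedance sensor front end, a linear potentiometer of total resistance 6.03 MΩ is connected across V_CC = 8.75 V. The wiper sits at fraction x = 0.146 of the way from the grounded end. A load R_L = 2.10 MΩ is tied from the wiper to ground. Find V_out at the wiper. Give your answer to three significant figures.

Split the track: R_lower = x·R_p = 0.8804 MΩ, R_upper = (1−x)·R_p = 5.150 MΩ.
(x·R_p) ‖ R_L = 0.6203 MΩ.
V_out = 8.75 × 0.6203/(5.150 + 0.6203) = 0.9407 V.
(Unloaded: V_out = x·V_CC = 1.28 V.)

V_out ≈ 0.941 V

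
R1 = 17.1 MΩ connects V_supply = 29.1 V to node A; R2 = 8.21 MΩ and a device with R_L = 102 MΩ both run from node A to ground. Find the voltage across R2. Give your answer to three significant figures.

V_out ≈ 8.95 V

R2 ‖ R_L = (8.21 × 102)/(8.21 + 102) = 7.598 MΩ.
Voltage divider with the loaded lower leg: V_out = 29.1 × 7.598/(17.1 + 7.598) = 29.1 × 0.3076 = 8.953 V.
(Unloaded it would be 9.44 V; the load pulls it down.)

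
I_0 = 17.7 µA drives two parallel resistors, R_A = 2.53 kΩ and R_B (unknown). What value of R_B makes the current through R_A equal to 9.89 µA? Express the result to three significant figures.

The fraction through R_A equals R_B/(R_A+R_B).
9.89/17.7 = R_B/(R_A + R_B) → R_B = R_A · (0.5588)/(1 − 0.5588) = 2.53 × 1.266 = 3.204 kΩ.

R_B ≈ 3.20 kΩ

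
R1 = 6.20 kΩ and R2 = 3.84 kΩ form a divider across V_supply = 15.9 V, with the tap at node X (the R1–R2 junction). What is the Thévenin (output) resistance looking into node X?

R_th ≈ 2.37 kΩ

Looking into X with the source shorted: R_th = R1·R2/(R1+R2) = 6.200 × 3.84/10.04 = 2.371 kΩ.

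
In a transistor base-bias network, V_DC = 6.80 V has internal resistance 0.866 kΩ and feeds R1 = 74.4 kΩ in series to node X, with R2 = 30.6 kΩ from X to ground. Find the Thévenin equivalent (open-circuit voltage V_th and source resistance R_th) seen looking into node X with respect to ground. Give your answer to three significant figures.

V_th ≈ 1.97 V, R_th ≈ 21.8 kΩ

R1' = 0.866 + 74.4 = 75.27 kΩ (source resistance + R1).
With X open, the divider is unloaded: V_th = 6.80 × 30.6/105.9 = 1.966 V.
Looking into X with the source shorted: R_th = R1'·R2/(R1'+R2) = 75.27 × 30.6/105.9 = 21.76 kΩ.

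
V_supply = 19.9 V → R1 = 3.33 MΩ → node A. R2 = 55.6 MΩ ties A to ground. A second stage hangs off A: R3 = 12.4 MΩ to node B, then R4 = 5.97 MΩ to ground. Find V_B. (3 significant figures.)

V_B ≈ 5.21 V

Looking into the second stage from A: R3 + R4 = 18.37 MΩ appears in parallel with R2.
R2 ‖ (R3+R4) = 13.81 MΩ.
V_A = 19.9 × 13.81/(3.33 + 13.81) = 16.03 V.
Then the unloaded second divider: V_B = V_A × R4/(R3+R4) = 16.03 × 0.3250 = 5.211 V.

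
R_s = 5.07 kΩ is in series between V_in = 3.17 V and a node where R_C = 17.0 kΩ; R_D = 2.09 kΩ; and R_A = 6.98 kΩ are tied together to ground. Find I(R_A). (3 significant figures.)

Equivalent of the parallel group: R_p = 1.469 kΩ.
V_A = 3.17 × 1.469/6.539 = 0.7123 V.
Branch current I = V_A/R_A = 0.7123/6.98 = 0.1020 mA.

I ≈ 0.102 mA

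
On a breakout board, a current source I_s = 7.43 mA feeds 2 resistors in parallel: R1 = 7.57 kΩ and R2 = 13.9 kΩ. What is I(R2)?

With just two branches, the current splits inversely with resistance.
I(R2) = 7.43 × 7.57/(7.57 + 13.9) = 7.43 × 0.3526 = 2.620 mA.

I ≈ 2.62 mA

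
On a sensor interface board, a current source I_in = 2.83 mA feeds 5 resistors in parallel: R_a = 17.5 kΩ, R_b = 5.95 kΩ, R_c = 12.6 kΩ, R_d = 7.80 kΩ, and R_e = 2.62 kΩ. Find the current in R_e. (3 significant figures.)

I ≈ 1.33 mA

Total conductance ΣG = 1/17.5 + 1/5.95 + 1/12.6 + 1/7.80 + 1/2.62 = 0.8145 (units of 1/kΩ).
R_e takes the fraction G_k/ΣG = 0.3817/0.8145 = 0.4686, so I = 2.83 × 0.4686 = 1.326 mA.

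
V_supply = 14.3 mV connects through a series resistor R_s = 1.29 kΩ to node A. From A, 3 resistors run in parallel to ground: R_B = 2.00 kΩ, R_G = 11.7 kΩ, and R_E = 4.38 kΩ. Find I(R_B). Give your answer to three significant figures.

Equivalent of the parallel group: R_p = 1.229 kΩ.
V_A = 14.3 × 1.229/2.519 = 6.976 mV.
I(R_B) = V_A / R_B = 6.976/2.00 = 3.488 µA.
(Check via current divider: I_total = 5.677 µA; share G_k/ΣG = 0.6144 → same result.)

I ≈ 3.49 µA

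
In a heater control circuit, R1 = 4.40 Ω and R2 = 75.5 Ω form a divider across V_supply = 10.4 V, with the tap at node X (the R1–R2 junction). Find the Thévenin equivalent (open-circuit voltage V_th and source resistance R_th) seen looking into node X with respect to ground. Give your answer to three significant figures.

With X open, the divider is unloaded: V_th = 10.4 × 75.5/79.90 = 9.827 V.
Looking into X with the source shorted: R_th = R1·R2/(R1+R2) = 4.400 × 75.5/79.90 = 4.158 Ω.

V_th ≈ 9.83 V, R_th ≈ 4.16 Ω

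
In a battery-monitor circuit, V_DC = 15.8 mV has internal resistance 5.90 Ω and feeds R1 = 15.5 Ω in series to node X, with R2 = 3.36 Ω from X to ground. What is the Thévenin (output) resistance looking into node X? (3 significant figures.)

R1' = 5.90 + 15.5 = 21.40 Ω (source resistance + R1).
With V_DC suppressed (replaced by a short), R_th = R1' ‖ R2 = (21.40 × 3.36)/(21.40 + 3.36) = 2.904 Ω.

R_th ≈ 2.90 Ω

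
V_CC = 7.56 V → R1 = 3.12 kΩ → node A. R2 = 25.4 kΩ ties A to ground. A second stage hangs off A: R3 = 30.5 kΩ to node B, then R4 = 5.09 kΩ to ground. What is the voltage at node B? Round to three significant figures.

Looking into the second stage from A: R3 + R4 = 35.59 kΩ appears in parallel with R2.
R2 ‖ (R3+R4) = 14.82 kΩ.
V_A = 7.56 × 14.82/(3.12 + 14.82) = 6.245 V.
Stage 2 is unloaded, so V_B = V_A · R4/(R3+R4) = 6.245 × 5.09/35.59 = 0.8932 V.

V_B ≈ 0.893 V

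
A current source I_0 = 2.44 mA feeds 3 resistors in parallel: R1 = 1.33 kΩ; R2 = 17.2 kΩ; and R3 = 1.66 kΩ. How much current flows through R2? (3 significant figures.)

ΣG = 1/1.33 + 1/17.2 + 1/1.66 = 1.412.
Current divider: I(R2) = I_0 · G_k/ΣG = 2.44 × (0.05814/1.412) = 2.44 × 0.04116 = 0.1004 mA.

I ≈ 0.100 mA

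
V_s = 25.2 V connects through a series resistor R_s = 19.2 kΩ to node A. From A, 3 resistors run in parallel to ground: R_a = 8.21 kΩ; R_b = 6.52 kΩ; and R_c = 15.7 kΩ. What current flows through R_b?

Equivalent of the parallel group: R_p = 2.951 kΩ.
V_A by voltage divider: V_A = 25.2 × 2.951/(19.2 + 2.951) = 3.357 V.
I(R_b) = V_A / R_b = 3.357/6.52 = 0.5149 mA.
(Check via current divider: I_total = 1.138 mA; share G_k/ΣG = 0.4526 → same result.)

I ≈ 0.515 mA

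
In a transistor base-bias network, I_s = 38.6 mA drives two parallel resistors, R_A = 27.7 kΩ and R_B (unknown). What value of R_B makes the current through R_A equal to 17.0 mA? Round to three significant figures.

The fraction through R_A equals R_B/(R_A+R_B).
With f = 0.4404, R_B = R_A · f/(1−f) = 27.7 × 0.7870 = 21.80 kΩ.

R_B ≈ 21.8 kΩ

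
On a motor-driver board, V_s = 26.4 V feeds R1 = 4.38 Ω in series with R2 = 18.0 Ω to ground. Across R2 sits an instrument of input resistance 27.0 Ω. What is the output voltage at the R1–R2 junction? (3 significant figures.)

The load sits in parallel with R2, giving an effective lower resistance R2' = R2·R_L/(R2+R_L) = 10.80 Ω.
Voltage divider with the loaded lower leg: V_out = 26.4 × 10.80/(4.38 + 10.80) = 26.4 × 0.7115 = 18.78 V.

V_out ≈ 18.8 V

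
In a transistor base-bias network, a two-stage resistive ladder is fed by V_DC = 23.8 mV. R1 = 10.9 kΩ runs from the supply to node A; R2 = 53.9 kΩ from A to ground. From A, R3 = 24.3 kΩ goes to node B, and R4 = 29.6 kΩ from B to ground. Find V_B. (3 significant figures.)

V_B ≈ 9.31 mV

Node A sees R2 in parallel with the series input of stage 2, R3 + R4 = 53.90 kΩ.
Effective lower resistance at A: R2 ‖ 53.90 = 26.95 kΩ.
V_A = 23.8 × 26.95/(10.9 + 26.95) = 16.95 mV.
Then the unloaded second divider: V_B = V_A × R4/(R3+R4) = 16.95 × 0.5492 = 9.306 mV.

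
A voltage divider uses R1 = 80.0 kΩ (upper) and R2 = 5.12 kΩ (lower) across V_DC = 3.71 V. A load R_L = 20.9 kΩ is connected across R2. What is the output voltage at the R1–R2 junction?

V_out ≈ 0.181 V

R2 ‖ R_L = (5.12 × 20.9)/(5.12 + 20.9) = 4.113 kΩ.
Now apply the divider: V_out = 3.71 × 0.04889 = 0.1814 V.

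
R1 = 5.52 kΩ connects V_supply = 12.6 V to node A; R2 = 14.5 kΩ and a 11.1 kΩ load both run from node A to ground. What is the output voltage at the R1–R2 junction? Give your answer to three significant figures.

R2 ‖ R_L = (14.5 × 11.1)/(14.5 + 11.1) = 6.287 kΩ.
Now apply the divider: V_out = 12.6 × 0.5325 = 6.709 V.
(Unloaded it would be 9.13 V; the load pulls it down.)

V_out ≈ 6.71 V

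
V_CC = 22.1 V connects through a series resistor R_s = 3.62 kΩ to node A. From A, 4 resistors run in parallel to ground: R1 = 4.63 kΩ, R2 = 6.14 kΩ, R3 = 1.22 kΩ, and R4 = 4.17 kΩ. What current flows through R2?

Equivalent of the parallel group: R_p = 0.6953 kΩ.
Node voltage V_A = V_CC · R_p/(R_s + R_p) = 22.1 × 0.1611 = 3.561 V.
Branch current I = V_A/R2 = 3.561/6.14 = 0.5799 mA.

I ≈ 0.580 mA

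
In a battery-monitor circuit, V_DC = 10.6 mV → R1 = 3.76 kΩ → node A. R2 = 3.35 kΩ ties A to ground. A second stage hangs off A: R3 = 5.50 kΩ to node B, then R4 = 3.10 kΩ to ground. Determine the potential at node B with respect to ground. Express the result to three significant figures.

V_B ≈ 1.49 mV

Node A sees R2 in parallel with the series input of stage 2, R3 + R4 = 8.600 kΩ.
R2 ‖ (R3+R4) = 2.411 kΩ.
First divider: V_A = V_DC · 2.411/(3.76 + 2.411) = 4.141 mV.
V_B = V_A × 0.3605 = 1.493 mV.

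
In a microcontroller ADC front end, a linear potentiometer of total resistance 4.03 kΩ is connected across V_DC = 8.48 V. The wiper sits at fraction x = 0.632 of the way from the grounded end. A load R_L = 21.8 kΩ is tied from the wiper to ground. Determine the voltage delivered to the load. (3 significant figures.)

The pot divides into 1.483 kΩ above the wiper and 2.547 kΩ below.
(x·R_p) ‖ R_L = 2.281 kΩ.
Then V_out = V_DC · 2.281/(1.483 + 2.281) = 5.138 V.
(Unloaded: V_out = x·V_DC = 5.36 V.)

V_out ≈ 5.14 V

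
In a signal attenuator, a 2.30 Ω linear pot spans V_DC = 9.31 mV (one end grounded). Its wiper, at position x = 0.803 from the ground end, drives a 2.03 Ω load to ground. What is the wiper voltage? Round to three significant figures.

V_out ≈ 6.34 mV

The pot divides into 0.4531 Ω above the wiper and 1.847 Ω below.
R_L loads the lower segment: effective lower R = 0.9671 Ω.
Loaded-divider output: V_out = 9.31 × 0.6810 = 6.340 mV.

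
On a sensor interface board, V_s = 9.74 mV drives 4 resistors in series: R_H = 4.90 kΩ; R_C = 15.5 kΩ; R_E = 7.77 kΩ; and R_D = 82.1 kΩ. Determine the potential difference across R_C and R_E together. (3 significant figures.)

Total series resistance ΣR = 4.90 + 15.5 + 7.77 + 82.1 = 110.3 kΩ.
R_{R_C..R_E} = 15.5 + 7.77 = 23.27 kΩ.
Voltage divider: V = V_s · (23.27 / 110.3) = 9.74 × 0.2110 = 2.055 mV.

V ≈ 2.06 mV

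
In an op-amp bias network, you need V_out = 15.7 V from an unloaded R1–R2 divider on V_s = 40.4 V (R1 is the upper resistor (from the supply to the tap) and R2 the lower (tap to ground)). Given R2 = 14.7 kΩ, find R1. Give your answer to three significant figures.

The divider ratio is R2/(R1+R2) = 15.7/40.4 = 0.3886.
So R1 = R2 · (V_s/V_out − 1) = 14.7 × (40.4/15.7 − 1) = 14.7 × 1.573 = 23.13 kΩ.

R1 ≈ 23.1 kΩ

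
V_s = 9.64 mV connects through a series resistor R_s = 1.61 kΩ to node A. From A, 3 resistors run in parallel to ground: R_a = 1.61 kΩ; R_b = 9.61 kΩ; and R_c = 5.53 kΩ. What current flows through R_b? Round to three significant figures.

I ≈ 0.408 µA

Parallel bank: R_p = 1/(1/1.61 + 1/9.61 + 1/5.53) = 1.104 kΩ.
Node voltage V_A = V_s · R_p/(R_s + R_p) = 9.64 × 0.4067 = 3.921 mV.
Branch current I = V_A/R_b = 3.921/9.61 = 0.4080 µA.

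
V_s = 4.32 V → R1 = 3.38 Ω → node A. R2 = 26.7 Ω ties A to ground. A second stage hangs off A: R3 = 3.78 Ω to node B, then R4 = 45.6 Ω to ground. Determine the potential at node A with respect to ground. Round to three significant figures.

Node A sees R2 in parallel with the series input of stage 2, R3 + R4 = 49.38 Ω.
R2 ‖ (R3+R4) = 17.33 Ω.
So V_A = 4.32 × 0.8368 = 3.615 V.

V_A ≈ 3.61 V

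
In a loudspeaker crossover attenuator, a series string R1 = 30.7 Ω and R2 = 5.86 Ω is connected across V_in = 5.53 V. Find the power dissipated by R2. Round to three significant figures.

The common current is I = 5.53/36.56 = 0.1513 A.
V(R2) = I·R = 0.8864 V; P = V·I = 0.8864 × 0.1513 = 0.1341 W.

P ≈ 0.134 W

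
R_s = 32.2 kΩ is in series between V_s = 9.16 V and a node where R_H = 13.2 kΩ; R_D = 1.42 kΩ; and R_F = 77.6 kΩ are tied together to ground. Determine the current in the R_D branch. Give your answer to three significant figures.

I ≈ 0.243 mA

Equivalent of the parallel group: R_p = 1.261 kΩ.
Node voltage V_A = V_s · R_p/(R_s + R_p) = 9.16 × 0.03769 = 0.3453 V.
Branch current I = V_A/R_D = 0.3453/1.42 = 0.2431 mA.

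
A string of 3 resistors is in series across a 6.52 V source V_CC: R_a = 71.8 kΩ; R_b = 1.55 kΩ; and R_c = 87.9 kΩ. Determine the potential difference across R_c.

Series total: ΣR = 71.8 + 1.55 + 87.9 = 161.2 kΩ.
By the voltage-divider rule, V = 6.52 × 87.90/161.2 = 3.554 V.

V ≈ 3.55 V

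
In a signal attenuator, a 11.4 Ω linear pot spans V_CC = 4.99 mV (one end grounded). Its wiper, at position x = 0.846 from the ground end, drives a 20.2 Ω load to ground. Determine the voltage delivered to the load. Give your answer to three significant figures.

Split the track: R_lower = x·R_p = 9.644 Ω, R_upper = (1−x)·R_p = 1.756 Ω.
Lower segment in parallel with the load: 9.644 ‖ 20.2 = 6.528 Ω.
Loaded-divider output: V_out = 4.99 × 0.7881 = 3.932 mV.
(Unloaded: V_out = x·V_CC = 4.22 mV.)

V_out ≈ 3.93 mV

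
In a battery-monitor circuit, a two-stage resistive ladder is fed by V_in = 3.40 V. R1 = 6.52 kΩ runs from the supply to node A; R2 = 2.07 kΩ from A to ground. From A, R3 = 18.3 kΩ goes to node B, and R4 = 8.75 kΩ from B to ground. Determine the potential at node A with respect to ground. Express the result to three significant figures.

V_A ≈ 0.774 V

Looking into the second stage from A: R3 + R4 = 27.05 kΩ appears in parallel with R2.
R2 ‖ (R3+R4) = 1.923 kΩ.
So V_A = 3.40 × 0.2277 = 0.7743 V.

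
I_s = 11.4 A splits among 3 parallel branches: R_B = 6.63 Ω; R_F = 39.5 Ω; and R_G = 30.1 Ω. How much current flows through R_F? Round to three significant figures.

I ≈ 1.38 A

Total conductance ΣG = 1/6.63 + 1/39.5 + 1/30.1 = 0.2094 (units of 1/Ω).
R_F takes the fraction G_k/ΣG = 0.02532/0.2094 = 0.1209, so I = 11.4 × 0.1209 = 1.378 A.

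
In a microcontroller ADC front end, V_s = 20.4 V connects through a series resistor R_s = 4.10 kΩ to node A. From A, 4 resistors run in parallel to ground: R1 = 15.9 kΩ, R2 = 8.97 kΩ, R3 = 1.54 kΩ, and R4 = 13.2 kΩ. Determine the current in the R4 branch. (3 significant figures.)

I ≈ 0.330 mA

Equivalent of the parallel group: R_p = 1.112 kΩ.
V_A = 20.4 × 1.112/5.212 = 4.352 V.
I(R4) = V_A / R4 = 4.352/13.2 = 0.3297 mA.
(Check via current divider: I_total = 3.914 mA; share G_k/ΣG = 0.08422 → same result.)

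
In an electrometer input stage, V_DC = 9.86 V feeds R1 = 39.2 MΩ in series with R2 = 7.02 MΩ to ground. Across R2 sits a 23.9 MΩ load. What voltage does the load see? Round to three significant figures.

V_out ≈ 1.20 V

The load sits in parallel with R2, giving an effective lower resistance R2' = R2·R_L/(R2+R_L) = 5.426 MΩ.
Then V_out = V_DC · R2'/(R1 + R2') = 9.86 × 5.426/44.63 = 1.199 V.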